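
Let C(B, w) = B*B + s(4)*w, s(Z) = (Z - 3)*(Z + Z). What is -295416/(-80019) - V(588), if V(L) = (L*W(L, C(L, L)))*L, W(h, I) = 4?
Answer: -12296006792/8891 ≈ -1.3830e+6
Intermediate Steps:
s(Z) = 2*Z*(-3 + Z) (s(Z) = (-3 + Z)*(2*Z) = 2*Z*(-3 + Z))
C(B, w) = B² + 8*w (C(B, w) = B*B + (2*4*(-3 + 4))*w = B² + (2*4*1)*w = B² + 8*w)
V(L) = 4*L² (V(L) = (L*4)*L = (4*L)*L = 4*L²)
-295416/(-80019) - V(588) = -295416/(-80019) - 4*588² = -295416*(-1/80019) - 4*345744 = 32824/8891 - 1*1382976 = 32824/8891 - 1382976 = -12296006792/8891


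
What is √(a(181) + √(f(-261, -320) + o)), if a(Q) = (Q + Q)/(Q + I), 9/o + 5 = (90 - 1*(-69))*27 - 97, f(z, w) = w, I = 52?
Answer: √(164610412714 + 75841733*I*√624510689)/325501 ≈ 3.1233 + 2.8638*I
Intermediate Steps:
o = 3/1397 (o = 9/(-5 + ((90 - 1*(-69))*27 - 97)) = 9/(-5 + ((90 + 69)*27 - 97)) = 9/(-5 + (159*27 - 97)) = 9/(-5 + (4293 - 97)) = 9/(-5 + 4196) = 9/4191 = 9*(1/4191) = 3/1397 ≈ 0.0021475)
a(Q) = 2*Q/(52 + Q) (a(Q) = (Q + Q)/(Q + 52) = (2*Q)/(52 + Q) = 2*Q/(52 + Q))
√(a(181) + √(f(-261, -320) + o)) = √(2*181/(52 + 181) + √(-320 + 3/1397)) = √(2*181/233 + √(-447037/1397)) = √(2*181*(1/233) + I*√624510689/1397) = √(362/233 + I*√624510689/1397)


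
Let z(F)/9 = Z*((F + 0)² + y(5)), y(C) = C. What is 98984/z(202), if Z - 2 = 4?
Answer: 49492/1101843 ≈ 0.044917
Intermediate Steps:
Z = 6 (Z = 2 + 4 = 6)
z(F) = 270 + 54*F² (z(F) = 9*(6*((F + 0)² + 5)) = 9*(6*(F² + 5)) = 9*(6*(5 + F²)) = 9*(30 + 6*F²) = 270 + 54*F²)
98984/z(202) = 98984/(270 + 54*202²) = 98984/(270 + 54*40804) = 98984/(270 + 2203416) = 98984/2203686 = 98984*(1/2203686) = 49492/1101843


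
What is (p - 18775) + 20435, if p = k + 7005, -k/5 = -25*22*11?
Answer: 38915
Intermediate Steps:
k = 30250 (k = -5*(-25*22)*11 = -(-2750)*11 = -5*(-6050) = 30250)
p = 37255 (p = 30250 + 7005 = 37255)
(p - 18775) + 20435 = (37255 - 18775) + 20435 = 18480 + 20435 = 38915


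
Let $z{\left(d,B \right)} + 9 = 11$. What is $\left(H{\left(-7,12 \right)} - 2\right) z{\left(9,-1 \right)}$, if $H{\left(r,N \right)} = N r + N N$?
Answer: $116$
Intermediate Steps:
$H{\left(r,N \right)} = N^{2} + N r$ ($H{\left(r,N \right)} = N r + N^{2} = N^{2} + N r$)
$z{\left(d,B \right)} = 2$ ($z{\left(d,B \right)} = -9 + 11 = 2$)
$\left(H{\left(-7,12 \right)} - 2\right) z{\left(9,-1 \right)} = \left(12 \left(12 - 7\right) - 2\right) 2 = \left(12 \cdot 5 - 2\right) 2 = \left(60 - 2\right) 2 = 58 \cdot 2 = 116$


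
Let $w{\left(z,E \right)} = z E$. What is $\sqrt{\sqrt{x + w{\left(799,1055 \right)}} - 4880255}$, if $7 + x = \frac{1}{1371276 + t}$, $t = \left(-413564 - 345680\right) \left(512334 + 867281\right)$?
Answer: $\frac{\sqrt{-334657026300068142368800423580 + 1440261679703 \sqrt{1910854793247293240511752966}}}{261865759946} \approx 2208.9 i$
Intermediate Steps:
$w{\left(z,E \right)} = E z$
$t = -1047464411060$ ($t = \left(-759244\right) 1379615 = -1047464411060$)
$x = - \frac{7332241278489}{1047463039784}$ ($x = -7 + \frac{1}{1371276 - 1047464411060} = -7 + \frac{1}{-1047463039784} = -7 - \frac{1}{1047463039784} = - \frac{7332241278489}{1047463039784} \approx -7.0$)
$\sqrt{\sqrt{x + w{\left(799,1055 \right)}} - 4880255} = \sqrt{\sqrt{- \frac{7332241278489}{1047463039784} + 1055 \cdot 799} - 4880255} = \sqrt{\sqrt{- \frac{7332241278489}{1047463039784} + 842945} - 4880255} = \sqrt{\sqrt{\frac{882946399829445391}{1047463039784}} - 4880255} = \sqrt{\frac{11 \sqrt{1910854793247293240511752966}}{523731519892} - 4880255} = \sqrt{-4880255 + \frac{11 \sqrt{1910854793247293240511752966}}{523731519892}}$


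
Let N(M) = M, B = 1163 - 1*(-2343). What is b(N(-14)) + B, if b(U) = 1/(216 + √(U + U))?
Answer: 40918580/11671 - I*√7/23342 ≈ 3506.0 - 0.00011335*I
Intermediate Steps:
B = 3506 (B = 1163 + 2343 = 3506)
b(U) = 1/(216 + √2*√U) (b(U) = 1/(216 + √(2*U)) = 1/(216 + √2*√U))
b(N(-14)) + B = 1/(216 + √2*√(-14)) + 3506 = 1/(216 + √2*(I*√14)) + 3506 = 1/(216 + 2*I*√7) + 3506 = 3506 + 1/(216 + 2*I*√7)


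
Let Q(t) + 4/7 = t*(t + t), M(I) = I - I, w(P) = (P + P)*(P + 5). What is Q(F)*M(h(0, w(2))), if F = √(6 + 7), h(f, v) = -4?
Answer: 0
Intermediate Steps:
w(P) = 2*P*(5 + P) (w(P) = (2*P)*(5 + P) = 2*P*(5 + P))
M(I) = 0
F = √13 ≈ 3.6056
Q(t) = -4/7 + 2*t² (Q(t) = -4/7 + t*(t + t) = -4/7 + t*(2*t) = -4/7 + 2*t²)
Q(F)*M(h(0, w(2))) = (-4/7 + 2*(√13)²)*0 = (-4/7 + 2*13)*0 = (-4/7 + 26)*0 = (178/7)*0 = 0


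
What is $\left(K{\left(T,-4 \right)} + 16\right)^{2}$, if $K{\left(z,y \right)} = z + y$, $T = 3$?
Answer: $225$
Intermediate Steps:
$K{\left(z,y \right)} = y + z$
$\left(K{\left(T,-4 \right)} + 16\right)^{2} = \left(\left(-4 + 3\right) + 16\right)^{2} = \left(-1 + 16\right)^{2} = 15^{2} = 225$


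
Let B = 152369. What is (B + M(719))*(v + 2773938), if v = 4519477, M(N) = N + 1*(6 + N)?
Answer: 1121822041395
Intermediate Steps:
M(N) = 6 + 2*N (M(N) = N + (6 + N) = 6 + 2*N)
(B + M(719))*(v + 2773938) = (152369 + (6 + 2*719))*(4519477 + 2773938) = (152369 + (6 + 1438))*7293415 = (152369 + 1444)*7293415 = 153813*7293415 = 1121822041395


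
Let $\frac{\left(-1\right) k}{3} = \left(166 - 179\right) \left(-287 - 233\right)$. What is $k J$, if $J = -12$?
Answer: $243360$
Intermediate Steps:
$k = -20280$ ($k = - 3 \left(166 - 179\right) \left(-287 - 233\right) = - 3 \left(\left(-13\right) \left(-520\right)\right) = \left(-3\right) 6760 = -20280$)
$k J = \left(-20280\right) \left(-12\right) = 243360$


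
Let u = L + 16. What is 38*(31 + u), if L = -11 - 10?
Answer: 988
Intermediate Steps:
L = -21
u = -5 (u = -21 + 16 = -5)
38*(31 + u) = 38*(31 - 5) = 38*26 = 988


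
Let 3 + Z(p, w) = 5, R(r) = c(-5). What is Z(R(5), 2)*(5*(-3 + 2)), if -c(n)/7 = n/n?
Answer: -10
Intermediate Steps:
c(n) = -7 (c(n) = -7*n/n = -7*1 = -7)
R(r) = -7
Z(p, w) = 2 (Z(p, w) = -3 + 5 = 2)
Z(R(5), 2)*(5*(-3 + 2)) = 2*(5*(-3 + 2)) = 2*(5*(-1)) = 2*(-5) = -10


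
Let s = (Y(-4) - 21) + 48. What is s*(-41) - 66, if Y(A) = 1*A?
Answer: -1009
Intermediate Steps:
Y(A) = A
s = 23 (s = (-4 - 21) + 48 = -25 + 48 = 23)
s*(-41) - 66 = 23*(-41) - 66 = -943 - 66 = -1009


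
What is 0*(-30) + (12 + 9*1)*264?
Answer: 5544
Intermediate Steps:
0*(-30) + (12 + 9*1)*264 = 0 + (12 + 9)*264 = 0 + 21*264 = 0 + 5544 = 5544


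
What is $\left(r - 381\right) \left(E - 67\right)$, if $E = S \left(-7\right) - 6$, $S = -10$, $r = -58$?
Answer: $1317$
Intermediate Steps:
$E = 64$ ($E = \left(-10\right) \left(-7\right) - 6 = 70 - 6 = 64$)
$\left(r - 381\right) \left(E - 67\right) = \left(-58 - 381\right) \left(64 - 67\right) = \left(-439\right) \left(-3\right) = 1317$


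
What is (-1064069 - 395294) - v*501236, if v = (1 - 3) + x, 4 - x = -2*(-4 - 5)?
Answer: 6560413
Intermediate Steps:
x = -14 (x = 4 - (-2)*(-4 - 5) = 4 - (-2)*(-9) = 4 - 1*18 = 4 - 18 = -14)
v = -16 (v = (1 - 3) - 14 = -2 - 14 = -16)
(-1064069 - 395294) - v*501236 = (-1064069 - 395294) - (-16)*501236 = -1459363 - 1*(-8019776) = -1459363 + 8019776 = 6560413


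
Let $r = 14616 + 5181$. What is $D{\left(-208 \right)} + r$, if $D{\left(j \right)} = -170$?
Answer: $19627$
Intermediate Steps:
$r = 19797$
$D{\left(-208 \right)} + r = -170 + 19797 = 19627$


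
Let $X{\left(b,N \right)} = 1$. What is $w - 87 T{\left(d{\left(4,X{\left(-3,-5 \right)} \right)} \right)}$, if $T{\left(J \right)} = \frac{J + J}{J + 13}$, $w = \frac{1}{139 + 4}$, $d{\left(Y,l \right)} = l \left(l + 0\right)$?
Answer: $- \frac{12434}{1001} \approx -12.422$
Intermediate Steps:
$d{\left(Y,l \right)} = l^{2}$ ($d{\left(Y,l \right)} = l l = l^{2}$)
$w = \frac{1}{143} \approx 0.006993$
$T{\left(J \right)} = \frac{2 J}{13 + J}$
$w - 87 T{\left(d{\left(4,X{\left(-3,-5 \right)} \right)} \right)} = \frac{1}{143} - 87 \frac{2 \cdot 1^{2}}{13 + 1^{2}} = \frac{1}{143} - 87 \cdot 2 \cdot 1 \frac{1}{13 + 1} = \frac{1}{143} - 87 \cdot 2 \cdot 1 \cdot \frac{1}{14} = \frac{1}{143} - \frac{87}{7} = - \frac{12434}{1001}$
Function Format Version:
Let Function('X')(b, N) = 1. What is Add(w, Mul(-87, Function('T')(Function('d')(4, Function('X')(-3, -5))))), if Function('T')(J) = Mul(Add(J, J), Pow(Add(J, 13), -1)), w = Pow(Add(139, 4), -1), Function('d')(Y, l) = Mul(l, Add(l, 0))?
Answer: Rational(-12434, 1001) ≈ -12.422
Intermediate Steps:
Function('d')(Y, l) = Pow(l, 2) (Function('d')(Y, l) = Mul(l, l) = Pow(l, 2))
w = Rational(1, 143) (w = Pow(143, -1) = Rational(1, 143) ≈ 0.0069930)
Function('T')(J) = Mul(2, J, Pow(Add(13, J), -1)) (Function('T')(J) = Mul(Mul(2, J), Pow(Add(13, J), -1)) = Mul(2, J, Pow(Add(13, J), -1)))
Add(w, Mul(-87, Function('T')(Function('d')(4, Function('X')(-3, -5))))) = Add(Rational(1, 143), Mul(-87, Mul(2, Pow(1, 2), Pow(Add(13, Pow(1, 2)), -1)))) = Add(Rational(1, 143), Mul(-87, Mul(2, 1, Pow(Add(13, 1), -1)))) = Add(Rational(1, 143), Mul(-87, Mul(2, 1, Pow(14, -1)))) = Add(Rational(1, 143), Mul(-87, Mul(2, 1, Rational(1, 14)))) = Add(Rational(1, 143), Mul(-87, Rational(1, 7))) = Add(Rational(1, 143), Rational(-87, 7)) = Rational(-12434, 1001)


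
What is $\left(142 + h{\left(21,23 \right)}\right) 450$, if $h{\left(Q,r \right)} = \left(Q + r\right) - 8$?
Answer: $80100$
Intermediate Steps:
$h{\left(Q,r \right)} = -8 + Q + r$
$\left(142 + h{\left(21,23 \right)}\right) 450 = \left(142 + \left(-8 + 21 + 23\right)\right) 450 = \left(142 + 36\right) 450 = 178 \cdot 450 = 80100$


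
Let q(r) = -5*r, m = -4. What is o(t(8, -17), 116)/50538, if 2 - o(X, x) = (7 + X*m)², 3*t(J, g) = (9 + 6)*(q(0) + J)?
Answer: -23407/50538 ≈ -0.46316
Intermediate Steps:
t(J, g) = 5*J (t(J, g) = ((9 + 6)*(-5*0 + J))/3 = (15*(0 + J))/3 = (15*J)/3 = 5*J)
o(X, x) = 2 - (7 - 4*X)² (o(X, x) = 2 - (7 + X*(-4))² = 2 - (7 - 4*X)²)
o(t(8, -17), 116)/50538 = (2 - (-7 + 4*(5*8))²)/50538 = (2 - (-7 + 4*40)²)*(1/50538) = (2 - (-7 + 160)²)*(1/50538) = (2 - 1*153²)*(1/50538) = (2 - 1*23409)*(1/50538) = (2 - 23409)*(1/50538) = -23407*1/50538 = -23407/50538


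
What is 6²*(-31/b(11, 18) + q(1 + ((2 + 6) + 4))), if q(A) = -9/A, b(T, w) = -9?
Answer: 1288/13 ≈ 99.077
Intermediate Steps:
6²*(-31/b(11, 18) + q(1 + ((2 + 6) + 4))) = 6²*(-31/(-9) - 9/(1 + ((2 + 6) + 4))) = 36*(-31*(-⅑) - 9/(1 + (8 + 4))) = 36*(31/9 - 9/(1 + 12)) = 36*(31/9 - 9/13) = 36*(322/117) = 1288/13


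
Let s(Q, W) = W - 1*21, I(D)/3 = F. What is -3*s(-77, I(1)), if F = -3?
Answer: 90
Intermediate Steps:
I(D) = -9 (I(D) = 3*(-3) = -9)
s(Q, W) = -21 + W (s(Q, W) = W - 21 = -21 + W)
-3*s(-77, I(1)) = -3*(-21 - 9) = -3*(-30) = 90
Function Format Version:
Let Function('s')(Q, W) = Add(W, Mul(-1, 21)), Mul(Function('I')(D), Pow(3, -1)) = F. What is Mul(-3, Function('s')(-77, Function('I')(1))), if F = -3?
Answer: 90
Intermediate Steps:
Function('I')(D) = -9 (Function('I')(D) = Mul(3, -3) = -9)
Function('s')(Q, W) = Add(-21, W) (Function('s')(Q, W) = Add(W, -21) = Add(-21, W))
Mul(-3, Function('s')(-77, Function('I')(1))) = Mul(-3, Add(-21, -9)) = Mul(-3, -30) = 90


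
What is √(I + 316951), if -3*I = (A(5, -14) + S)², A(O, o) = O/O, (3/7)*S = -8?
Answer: 2*√6416151/9 ≈ 562.89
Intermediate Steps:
S = -56/3 (S = (7/3)*(-8) = -56/3 ≈ -18.667)
A(O, o) = 1
I = -2809/27 (I = -(1 - 56/3)²/3 = -(-53/3)²/3 = -⅓*2809/9 = -2809/27 ≈ -104.04)
√(I + 316951) = √(-2809/27 + 316951) = √(8554868/27) = 2*√6416151/9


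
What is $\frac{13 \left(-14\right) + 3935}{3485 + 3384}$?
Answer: $\frac{3753}{6869} \approx 0.54637$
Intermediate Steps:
$\frac{13 \left(-14\right) + 3935}{3485 + 3384} = \frac{-182 + 3935}{6869} = 3753 \cdot \frac{1}{6869} = \frac{3753}{6869}$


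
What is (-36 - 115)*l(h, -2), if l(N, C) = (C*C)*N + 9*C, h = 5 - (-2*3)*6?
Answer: -22046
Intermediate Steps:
h = 41 (h = 5 - (-6)*6 = 5 - 1*(-36) = 5 + 36 = 41)
l(N, C) = 9*C + N*C² (l(N, C) = C²*N + 9*C = N*C² + 9*C = 9*C + N*C²)
(-36 - 115)*l(h, -2) = (-36 - 115)*(-2*(9 - 2*41)) = -(-302)*(9 - 82) = -(-302)*(-73) = -151*146 = -22046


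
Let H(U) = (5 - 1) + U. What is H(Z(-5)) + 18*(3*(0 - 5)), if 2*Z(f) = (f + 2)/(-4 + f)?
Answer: -1595/6 ≈ -265.83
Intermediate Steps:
Z(f) = (2 + f)/(2*(-4 + f)) (Z(f) = ((f + 2)/(-4 + f))/2 = ((2 + f)/(-4 + f))/2 = (2 + f)/(2*(-4 + f)))
H(U) = 4 + U
H(Z(-5)) + 18*(3*(0 - 5)) = (4 + (2 - 5)/(2*(-4 - 5))) + 18*(3*(0 - 5)) = (4 + (½)*(-3)/(-9)) + 18*(3*(-5)) = (4 + (½)*(-⅑)*(-3)) + 18*(-15) = (4 + ⅙) - 270 = 25/6 - 270 = -1595/6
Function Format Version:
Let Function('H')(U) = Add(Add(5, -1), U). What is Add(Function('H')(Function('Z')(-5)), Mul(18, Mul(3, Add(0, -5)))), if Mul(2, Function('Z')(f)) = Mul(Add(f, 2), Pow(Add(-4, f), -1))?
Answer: Rational(-1595, 6) ≈ -265.83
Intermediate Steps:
Function('Z')(f) = Mul(Rational(1, 2), Pow(Add(-4, f), -1), Add(2, f)) (Function('Z')(f) = Mul(Rational(1, 2), Mul(Add(f, 2), Pow(Add(-4, f), -1))) = Mul(Rational(1, 2), Mul(Add(2, f), Pow(Add(-4, f), -1))) = Mul(Rational(1, 2), Mul(Pow(Add(-4, f), -1), Add(2, f))) = Mul(Rational(1, 2), Pow(Add(-4, f), -1), Add(2, f)))
Function('H')(U) = Add(4, U)
Add(Function('H')(Function('Z')(-5)), Mul(18, Mul(3, Add(0, -5)))) = Add(Add(4, Mul(Rational(1, 2), Pow(Add(-4, -5), -1), Add(2, -5))), Mul(18, Mul(3, Add(0, -5)))) = Add(Add(4, Mul(Rational(1, 2), Pow(-9, -1), -3)), Mul(18, Mul(3, -5))) = Add(Add(4, Mul(Rational(1, 2), Rational(-1, 9), -3)), Mul(18, -15)) = Add(Add(4, Rational(1, 6)), -270) = Add(Rational(25, 6), -270) = Rational(-1595, 6)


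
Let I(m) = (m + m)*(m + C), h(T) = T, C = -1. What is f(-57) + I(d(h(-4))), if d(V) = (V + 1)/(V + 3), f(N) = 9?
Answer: 21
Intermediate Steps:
d(V) = (1 + V)/(3 + V)
I(m) = 2*m*(-1 + m) (I(m) = (m + m)*(m - 1) = (2*m)*(-1 + m) = 2*m*(-1 + m))
f(-57) + I(d(h(-4))) = 9 + 2*((1 - 4)/(3 - 4))*(-1 + (1 - 4)/(3 - 4)) = 9 + 2*(-3/(-1))*(-1 - 3/(-1)) = 9 + 2*(-1*(-3))*(-1 - 1*(-3)) = 9 + 2*3*(-1 + 3) = 9 + 2*3*2 = 9 + 12 = 21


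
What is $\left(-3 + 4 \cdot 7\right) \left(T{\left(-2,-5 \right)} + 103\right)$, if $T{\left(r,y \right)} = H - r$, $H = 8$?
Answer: $2825$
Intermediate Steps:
$T{\left(r,y \right)} = 8 - r$
$\left(-3 + 4 \cdot 7\right) \left(T{\left(-2,-5 \right)} + 103\right) = \left(-3 + 4 \cdot 7\right) \left(\left(8 - -2\right) + 103\right) = \left(-3 + 28\right) \left(\left(8 + 2\right) + 103\right) = 25 \left(10 + 103\right) = 25 \cdot 113 = 2825$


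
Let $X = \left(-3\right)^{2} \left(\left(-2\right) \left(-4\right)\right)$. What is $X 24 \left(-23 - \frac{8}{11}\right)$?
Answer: $- \frac{451008}{11} \approx -41001.0$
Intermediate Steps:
$X = 72$ ($X = 9 \cdot 8 = 72$)
$X 24 \left(-23 - \frac{8}{11}\right) = 72 \cdot 24 \left(-23 - \frac{8}{11}\right) = 1728 \left(-23 - \frac{8}{11}\right) = 1728 \left(- \frac{261}{11}\right) = - \frac{451008}{11}$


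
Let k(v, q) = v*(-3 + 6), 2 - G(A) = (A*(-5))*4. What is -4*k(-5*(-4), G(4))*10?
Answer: -2400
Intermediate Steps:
G(A) = 2 + 20*A (G(A) = 2 - A*(-5)*4 = 2 - (-5*A)*4 = 2 - (-20)*A = 2 + 20*A)
k(v, q) = 3*v (k(v, q) = v*3 = 3*v)
-4*k(-5*(-4), G(4))*10 = -12*(-5*(-4))*10 = -12*20*10 = -4*60*10 = -240*10 = -2400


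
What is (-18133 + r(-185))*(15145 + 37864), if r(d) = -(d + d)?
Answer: -941598867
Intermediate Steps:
r(d) = -2*d
(-18133 + r(-185))*(15145 + 37864) = (-18133 - 2*(-185))*(15145 + 37864) = (-18133 + 370)*53009 = -17763*53009 = -941598867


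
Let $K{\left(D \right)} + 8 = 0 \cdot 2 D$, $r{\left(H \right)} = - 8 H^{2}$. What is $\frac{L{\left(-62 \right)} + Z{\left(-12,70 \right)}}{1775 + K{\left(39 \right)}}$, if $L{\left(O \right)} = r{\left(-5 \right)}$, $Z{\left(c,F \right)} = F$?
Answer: $- \frac{130}{1767} \approx -0.073571$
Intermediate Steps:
$K{\left(D \right)} = -8$ ($K{\left(D \right)} = -8 + 0 \cdot 2 D = -8 + 0 D = -8 + 0 = -8$)
$L{\left(O \right)} = -200$ ($L{\left(O \right)} = - 8 \left(-5\right)^{2} = \left(-8\right) 25 = -200$)
$\frac{L{\left(-62 \right)} + Z{\left(-12,70 \right)}}{1775 + K{\left(39 \right)}} = \frac{-200 + 70}{1775 - 8} = - \frac{130}{1767}$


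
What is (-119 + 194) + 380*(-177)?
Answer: -67185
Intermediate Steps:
(-119 + 194) + 380*(-177) = 75 - 67260 = -67185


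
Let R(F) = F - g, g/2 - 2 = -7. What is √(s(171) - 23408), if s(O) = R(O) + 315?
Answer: 8*I*√358 ≈ 151.37*I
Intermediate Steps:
g = -10 (g = 4 + 2*(-7) = 4 - 14 = -10)
R(F) = 10 + F (R(F) = F - 1*(-10) = F + 10 = 10 + F)
s(O) = 325 + O (s(O) = (10 + O) + 315 = 325 + O)
√(s(171) - 23408) = √((325 + 171) - 23408) = √(496 - 23408) = √(-22912) = 8*I*√358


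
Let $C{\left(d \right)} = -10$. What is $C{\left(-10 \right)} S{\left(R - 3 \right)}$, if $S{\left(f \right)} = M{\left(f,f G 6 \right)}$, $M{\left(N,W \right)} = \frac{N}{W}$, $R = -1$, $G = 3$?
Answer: $- \frac{5}{9} \approx -0.55556$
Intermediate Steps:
$S{\left(f \right)} = \frac{1}{18}$ ($S{\left(f \right)} = \frac{f}{f 3 \cdot 6} = \frac{f}{3 f 6} = \frac{f}{18 f} = f \frac{1}{18 f} = \frac{1}{18}$)
$C{\left(-10 \right)} S{\left(R - 3 \right)} = \left(-10\right) \frac{1}{18} = - \frac{5}{9}$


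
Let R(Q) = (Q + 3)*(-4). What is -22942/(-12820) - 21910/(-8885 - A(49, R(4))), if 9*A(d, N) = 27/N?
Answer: 6786127767/1594660570 ≈ 4.2555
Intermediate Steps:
R(Q) = -12 - 4*Q (R(Q) = (3 + Q)*(-4) = -12 - 4*Q)
A(d, N) = 3/N (A(d, N) = (27/N)/9 = 3/N)
-22942/(-12820) - 21910/(-8885 - A(49, R(4))) = -22942/(-12820) - 21910/(-8885 - 3/(-12 - 4*4)) = -22942*(-1/12820) - 21910/(-8885 - 3/(-12 - 16)) = 11471/6410 - 21910/(-8885 - 3/(-28)) = 11471/6410 - 21910/(-8885 - 3*(-1)/28) = 11471/6410 - 21910/(-8885 - 1*(-3/28)) = 11471/6410 - 21910/(-8885 + 3/28) = 11471/6410 - 21910/(-248777/28) = 11471/6410 - 21910*(-28/248777) = 11471/6410 + 613480/248777 = 6786127767/1594660570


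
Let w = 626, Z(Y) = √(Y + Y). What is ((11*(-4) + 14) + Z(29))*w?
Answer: -18780 + 626*√58 ≈ -14013.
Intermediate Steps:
Z(Y) = √2*√Y (Z(Y) = √(2*Y) = √2*√Y)
((11*(-4) + 14) + Z(29))*w = ((11*(-4) + 14) + √2*√29)*626 = ((-44 + 14) + √58)*626 = (-30 + √58)*626 = -18780 + 626*√58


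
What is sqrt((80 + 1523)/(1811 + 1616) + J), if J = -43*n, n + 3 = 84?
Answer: I*sqrt(40900004426)/3427 ≈ 59.013*I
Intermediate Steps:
n = 81 (n = -3 + 84 = 81)
J = -3483 (J = -43*81 = -3483)
sqrt((80 + 1523)/(1811 + 1616) + J) = sqrt((80 + 1523)/(1811 + 1616) - 3483) = sqrt(1603/3427 - 3483) = sqrt(-11934638/3427) = I*sqrt(40900004426)/3427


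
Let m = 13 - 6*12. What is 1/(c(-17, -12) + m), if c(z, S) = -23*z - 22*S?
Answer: 1/596 ≈ 0.0016779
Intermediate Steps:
m = -59 (m = 13 - 72 = -59)
1/(c(-17, -12) + m) = 1/((-23*(-17) - 22*(-12)) - 59) = 1/((391 + 264) - 59) = 1/(655 - 59) = 1/596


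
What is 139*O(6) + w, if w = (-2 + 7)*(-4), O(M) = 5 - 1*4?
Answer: 119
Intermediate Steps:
O(M) = 1 (O(M) = 5 - 4 = 1)
w = -20 (w = 5*(-4) = -20)
139*O(6) + w = 139*1 - 20 = 139 - 20 = 119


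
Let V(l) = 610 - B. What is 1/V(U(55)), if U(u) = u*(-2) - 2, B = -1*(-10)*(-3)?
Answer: 1/640 ≈ 0.0015625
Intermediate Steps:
B = -30 (B = 10*(-3) = -30)
U(u) = -2 - 2*u (U(u) = -2*u - 2 = -2 - 2*u)
V(l) = 640 (V(l) = 610 - 1*(-30) = 610 + 30 = 640)
1/V(U(55)) = 1/640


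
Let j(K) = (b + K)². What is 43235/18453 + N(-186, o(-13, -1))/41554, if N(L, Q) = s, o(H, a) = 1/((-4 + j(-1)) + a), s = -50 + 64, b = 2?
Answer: 898422766/383397981 ≈ 2.3433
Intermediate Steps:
s = 14
j(K) = (2 + K)²
o(H, a) = 1/(-3 + a) (o(H, a) = 1/((-4 + (2 - 1)²) + a) = 1/((-4 + 1²) + a) = 1/((-4 + 1) + a) = 1/(-3 + a))
N(L, Q) = 14
43235/18453 + N(-186, o(-13, -1))/41554 = 43235/18453 + 14/41554 = 43235*(1/18453) + 14*(1/41554) = 43235/18453 + 7/20777 = 898422766/383397981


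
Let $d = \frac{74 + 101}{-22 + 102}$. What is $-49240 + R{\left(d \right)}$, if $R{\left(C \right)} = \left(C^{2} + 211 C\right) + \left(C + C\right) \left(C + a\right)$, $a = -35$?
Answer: $- \frac{12522805}{256} \approx -48917.0$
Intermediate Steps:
$d = \frac{35}{16}$ ($d = \frac{175}{80} = 175 \cdot \frac{1}{80} = \frac{35}{16} \approx 2.1875$)
$R{\left(C \right)} = C^{2} + 211 C + 2 C \left(-35 + C\right)$ ($R{\left(C \right)} = \left(C^{2} + 211 C\right) + \left(C + C\right) \left(C - 35\right) = \left(C^{2} + 211 C\right) + 2 C \left(-35 + C\right) = C^{2} + 211 C + 2 C \left(-35 + C\right)$)
$-49240 + R{\left(d \right)} = -49240 + 3 \cdot \frac{35}{16} \left(47 + \frac{35}{16}\right) = -49240 + 3 \cdot \frac{35}{16} \cdot \frac{787}{16} = -49240 + \frac{82635}{256} = - \frac{12522805}{256}$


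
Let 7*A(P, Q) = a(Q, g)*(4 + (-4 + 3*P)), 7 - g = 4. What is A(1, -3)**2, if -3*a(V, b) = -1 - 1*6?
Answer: 1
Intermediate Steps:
g = 3 (g = 7 - 1*4 = 7 - 4 = 3)
a(V, b) = 7/3 (a(V, b) = -(-1 - 1*6)/3 = -(-1 - 6)/3 = -1/3*(-7) = 7/3)
A(P, Q) = P (A(P, Q) = (7*(4 + (-4 + 3*P))/3)/7 = (7*(3*P)/3)/7 = (7*P)/7 = P)
A(1, -3)**2 = 1**2 = 1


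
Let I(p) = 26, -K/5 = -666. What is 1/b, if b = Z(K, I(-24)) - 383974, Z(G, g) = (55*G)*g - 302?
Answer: 1/4377624 ≈ 2.2843e-7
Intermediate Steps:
K = 3330 (K = -5*(-666) = 3330)
Z(G, g) = -302 + 55*G*g (Z(G, g) = 55*G*g - 302 = -302 + 55*G*g)
b = 4377624 (b = (-302 + 55*3330*26) - 383974 = (-302 + 4761900) - 383974 = 4761598 - 383974 = 4377624)
1/b = 1/4377624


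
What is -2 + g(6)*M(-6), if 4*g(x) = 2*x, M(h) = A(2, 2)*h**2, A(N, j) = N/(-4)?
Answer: -56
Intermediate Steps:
A(N, j) = -N/4 (A(N, j) = N*(-1/4) = -N/4)
M(h) = -h**2/2 (M(h) = (-1/4*2)*h**2 = -h**2/2)
g(x) = x/2 (g(x) = (2*x)/4 = x/2)
-2 + g(6)*M(-6) = -2 + ((1/2)*6)*(-1/2*(-6)**2) = -2 + 3*(-1/2*36) = -2 + 3*(-18) = -2 - 54 = -56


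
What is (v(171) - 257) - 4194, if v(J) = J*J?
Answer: 24790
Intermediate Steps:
v(J) = J²
(v(171) - 257) - 4194 = (171² - 257) - 4194 = (29241 - 257) - 4194 = 28984 - 4194 = 24790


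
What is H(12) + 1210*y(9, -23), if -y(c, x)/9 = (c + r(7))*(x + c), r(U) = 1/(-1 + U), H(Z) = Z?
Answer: 1397562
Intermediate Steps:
y(c, x) = -9*(1/6 + c)*(c + x) (y(c, x) = -9*(c + 1/(-1 + 7))*(x + c) = -9*(c + 1/6)*(c + x) = -9*(1/6 + c)*(c + x))
H(12) + 1210*y(9, -23) = 12 + 1210*(-9*9**2 - 3/2*9 - 3/2*(-23) - 9*9*(-23)) = 12 + 1210*(-9*81 - 27/2 + 69/2 + 1863) = 12 + 1210*(-729 - 27/2 + 69/2 + 1863) = 12 + 1210*1155 = 12 + 1397550 = 1397562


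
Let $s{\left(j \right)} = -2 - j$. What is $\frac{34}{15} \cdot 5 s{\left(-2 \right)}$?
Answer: $0$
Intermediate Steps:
$\frac{34}{15} \cdot 5 s{\left(-2 \right)} = \frac{34}{15} \cdot 5 \left(-2 - -2\right) = 34 \cdot \frac{1}{15} \cdot 5 \left(-2 + 2\right) = \frac{34}{15} \cdot 5 \cdot 0 = \frac{34}{3} \cdot 0 = 0$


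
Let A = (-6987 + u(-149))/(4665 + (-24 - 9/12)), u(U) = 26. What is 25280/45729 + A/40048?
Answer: 1565844381797/2832648333876 ≈ 0.55278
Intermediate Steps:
A = -27844/18561 (A = (-6987 + 26)/(4665 + (-24 - 9/12)) = -6961/(4665 + (-24 - 9*1/12)) = -6961/(4665 + (-24 - 3/4)) = -6961/(4665 - 99/4) = -6961/18561/4 = -6961*4/18561 = -27844/18561 ≈ -1.5001)
25280/45729 + A/40048 = 25280/45729 - 27844/18561/40048 = 25280*(1/45729) - 27844/18561*1/40048 = 25280/45729 - 6961/185832732 = 1565844381797/2832648333876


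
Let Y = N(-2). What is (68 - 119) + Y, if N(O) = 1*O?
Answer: -53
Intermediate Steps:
N(O) = O
Y = -2
(68 - 119) + Y = (68 - 119) - 2 = -51 - 2 = -53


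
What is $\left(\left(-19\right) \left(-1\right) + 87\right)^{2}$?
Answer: $11236$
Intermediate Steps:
$\left(\left(-19\right) \left(-1\right) + 87\right)^{2} = \left(19 + 87\right)^{2} = 106^{2} = 11236$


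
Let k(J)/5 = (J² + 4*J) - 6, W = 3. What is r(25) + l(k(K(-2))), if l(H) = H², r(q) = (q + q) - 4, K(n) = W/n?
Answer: 38761/16 ≈ 2422.6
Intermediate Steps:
K(n) = 3/n
k(J) = -30 + 5*J² + 20*J (k(J) = 5*((J² + 4*J) - 6) = 5*(-6 + J² + 4*J) = -30 + 5*J² + 20*J)
r(q) = -4 + 2*q (r(q) = 2*q - 4 = -4 + 2*q)
r(25) + l(k(K(-2))) = (-4 + 2*25) + (-30 + 5*(3/(-2))² + 20*(3/(-2)))² = (-4 + 50) + (-30 + 5*(3*(-½))² + 20*(3*(-½)))² = 46 + (-30 + 5*(-3/2)² + 20*(-3/2))² = 46 + (-30 + 5*(9/4) - 30)² = 46 + (-30 + 45/4 - 30)² = 46 + (-195/4)² = 46 + 38025/16 = 38761/16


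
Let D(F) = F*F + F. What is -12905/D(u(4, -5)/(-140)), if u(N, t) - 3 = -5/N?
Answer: 82592000/79 ≈ 1.0455e+6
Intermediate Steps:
u(N, t) = 3 - 5/N
D(F) = F + F² (D(F) = F² + F = F + F²)
-12905/D(u(4, -5)/(-140)) = -12905*(-140/((1 + (3 - 5/4)/(-140))*(3 - 5/4))) = -12905*(-140/((1 + (3 - 5*¼)*(-1/140))*(3 - 5*¼))) = -12905*(-140/((1 + (3 - 5/4)*(-1/140))*(3 - 5/4))) = -12905*(-80/(1 + (7/4)*(-1/140))) = -12905*(-80/(1 - 1/80)) = -12905/((-1/80*79/80)) = -12905/(-79/6400) = -12905*(-6400/79) = 82592000/79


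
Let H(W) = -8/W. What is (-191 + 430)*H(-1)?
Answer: 1912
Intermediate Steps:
(-191 + 430)*H(-1) = (-191 + 430)*(-8/(-1)) = 239*(-8*(-1)) = 239*8 = 1912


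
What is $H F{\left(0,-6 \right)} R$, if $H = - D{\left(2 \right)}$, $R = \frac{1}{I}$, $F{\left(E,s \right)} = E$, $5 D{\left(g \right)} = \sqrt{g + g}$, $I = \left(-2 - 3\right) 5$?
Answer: $0$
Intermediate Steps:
$I = -25$ ($I = \left(-5\right) 5 = -25$)
$D{\left(g \right)} = \frac{\sqrt{2} \sqrt{g}}{5}$ ($D{\left(g \right)} = \frac{\sqrt{g + g}}{5} = \frac{\sqrt{2 g}}{5} = \frac{\sqrt{2} \sqrt{g}}{5}$)
$R = - \frac{1}{25}$ ($R = \frac{1}{-25} = - \frac{1}{25} \approx -0.04$)
$H = - \frac{2}{5}$ ($H = - \frac{\sqrt{2} \sqrt{2}}{5} = \left(-1\right) \frac{2}{5} = - \frac{2}{5} \approx -0.4$)
$H F{\left(0,-6 \right)} R = \left(- \frac{2}{5}\right) 0 \left(- \frac{1}{25}\right) = 0 \left(- \frac{1}{25}\right) = 0$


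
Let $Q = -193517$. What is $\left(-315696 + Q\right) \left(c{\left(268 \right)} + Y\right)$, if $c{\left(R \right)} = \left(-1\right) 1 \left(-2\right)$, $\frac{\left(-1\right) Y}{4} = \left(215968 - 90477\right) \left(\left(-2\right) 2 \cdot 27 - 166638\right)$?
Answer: $-42621377179502098$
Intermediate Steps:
$Y = 83700489144$ ($Y = - 4 \left(215968 - 90477\right) \left(\left(-2\right) 2 \cdot 27 - 166638\right) = - 4 \cdot 125491 \left(\left(-4\right) 27 - 166638\right) = - 4 \cdot 125491 \left(-108 - 166638\right) = - 4 \cdot 125491 \left(-166746\right) = \left(-4\right) \left(-20925122286\right) = 83700489144$)
$c{\left(R \right)} = 2$ ($c{\left(R \right)} = \left(-1\right) \left(-2\right) = 2$)
$\left(-315696 + Q\right) \left(c{\left(268 \right)} + Y\right) = \left(-315696 - 193517\right) \left(2 + 83700489144\right) = \left(-509213\right) 83700489146 = -42621377179502098$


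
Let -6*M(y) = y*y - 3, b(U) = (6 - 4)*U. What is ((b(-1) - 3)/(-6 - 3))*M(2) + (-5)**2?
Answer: 1345/54 ≈ 24.907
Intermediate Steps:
b(U) = 2*U
M(y) = 1/2 - y**2/6 (M(y) = -(y*y - 3)/6 = -(y**2 - 3)/6 = -(-3 + y**2)/6 = 1/2 - y**2/6)
((b(-1) - 3)/(-6 - 3))*M(2) + (-5)**2 = ((2*(-1) - 3)/(-6 - 3))*(1/2 - 1/6*2**2) + (-5)**2 = ((-2 - 3)/(-9))*(1/2 - 1/6*4) + 25 = (-5*(-1/9))*(1/2 - 2/3) + 25 = (5/9)*(-1/6) + 25 = -5/54 + 25 = 1345/54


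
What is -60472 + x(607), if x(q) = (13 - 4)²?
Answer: -60391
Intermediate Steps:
x(q) = 81 (x(q) = 9² = 81)
-60472 + x(607) = -60472 + 81 = -60391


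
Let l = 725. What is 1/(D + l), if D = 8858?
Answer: 1/9583 ≈ 0.00010435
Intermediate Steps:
1/(D + l) = 1/(8858 + 725) = 1/9583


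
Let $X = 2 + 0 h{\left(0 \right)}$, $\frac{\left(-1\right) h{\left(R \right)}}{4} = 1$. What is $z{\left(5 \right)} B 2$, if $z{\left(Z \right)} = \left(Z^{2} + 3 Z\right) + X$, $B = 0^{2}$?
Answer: $0$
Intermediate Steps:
$h{\left(R \right)} = -4$ ($h{\left(R \right)} = \left(-4\right) 1 = -4$)
$B = 0$
$X = 2$ ($X = 2 + 0 \left(-4\right) = 2 + 0 = 2$)
$z{\left(Z \right)} = 2 + Z^{2} + 3 Z$ ($z{\left(Z \right)} = \left(Z^{2} + 3 Z\right) + 2 = 2 + Z^{2} + 3 Z$)
$z{\left(5 \right)} B 2 = \left(2 + 5^{2} + 3 \cdot 5\right) 0 \cdot 2 = \left(2 + 25 + 15\right) 0 \cdot 2 = 42 \cdot 0 \cdot 2 = 0 \cdot 2 = 0$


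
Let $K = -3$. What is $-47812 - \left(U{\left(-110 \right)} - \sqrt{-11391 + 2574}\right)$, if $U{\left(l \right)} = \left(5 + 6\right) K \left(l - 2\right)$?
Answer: $-51508 + i \sqrt{8817} \approx -51508.0 + 93.899 i$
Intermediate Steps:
$U{\left(l \right)} = 66 - 33 l$ ($U{\left(l \right)} = \left(5 + 6\right) \left(-3\right) \left(l - 2\right) = 11 \left(-3\right) \left(-2 + l\right) = - 33 \left(-2 + l\right) = 66 - 33 l$)
$-47812 - \left(U{\left(-110 \right)} - \sqrt{-11391 + 2574}\right) = -47812 - \left(\left(66 - -3630\right) - \sqrt{-11391 + 2574}\right) = -47812 - \left(\left(66 + 3630\right) - \sqrt{-8817}\right) = -47812 - \left(3696 - i \sqrt{8817}\right) = -51508 + i \sqrt{8817}$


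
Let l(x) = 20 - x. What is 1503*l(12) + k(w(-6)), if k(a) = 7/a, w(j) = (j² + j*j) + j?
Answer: 793591/66 ≈ 12024.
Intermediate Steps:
w(j) = j + 2*j² (w(j) = (j² + j²) + j = 2*j² + j = j + 2*j²)
1503*l(12) + k(w(-6)) = 1503*(20 - 1*12) + 7/((-6*(1 + 2*(-6)))) = 1503*(20 - 12) + 7/((-6*(1 - 12))) = 1503*8 + 7/((-6*(-11))) = 12024 + 7/66 = 793591/66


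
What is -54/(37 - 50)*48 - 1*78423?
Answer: -1016907/13 ≈ -78224.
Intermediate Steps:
-54/(37 - 50)*48 - 1*78423 = -54/(-13)*48 - 78423 = -54*(-1/13)*48 - 78423 = (54/13)*48 - 78423 = 2592/13 - 78423 = -1016907/13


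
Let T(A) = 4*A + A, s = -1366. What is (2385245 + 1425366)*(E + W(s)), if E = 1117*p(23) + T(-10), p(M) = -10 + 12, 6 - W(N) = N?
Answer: 13550532716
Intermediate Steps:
T(A) = 5*A
W(N) = 6 - N
p(M) = 2
E = 2184 (E = 1117*2 + 5*(-10) = 2234 - 50 = 2184)
(2385245 + 1425366)*(E + W(s)) = (2385245 + 1425366)*(2184 + (6 - 1*(-1366))) = 3810611*(2184 + (6 + 1366)) = 3810611*(2184 + 1372) = 3810611*3556 = 13550532716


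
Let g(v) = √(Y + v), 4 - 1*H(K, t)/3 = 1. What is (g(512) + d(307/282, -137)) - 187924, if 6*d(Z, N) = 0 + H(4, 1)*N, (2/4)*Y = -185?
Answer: -376259/2 + √142 ≈ -1.8812e+5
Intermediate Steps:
Y = -370 (Y = 2*(-185) = -370)
H(K, t) = 9 (H(K, t) = 12 - 3*1 = 12 - 3 = 9)
d(Z, N) = 3*N/2 (d(Z, N) = (0 + 9*N)/6 = (9*N)/6 = 3*N/2)
g(v) = √(-370 + v)
(g(512) + d(307/282, -137)) - 187924 = (√(-370 + 512) + (3/2)*(-137)) - 187924 = (√142 - 411/2) - 187924 = (-411/2 + √142) - 187924 = -376259/2 + √142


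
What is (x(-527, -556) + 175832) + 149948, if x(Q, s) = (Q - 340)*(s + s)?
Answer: 1289884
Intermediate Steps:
x(Q, s) = 2*s*(-340 + Q) (x(Q, s) = (-340 + Q)*(2*s) = 2*s*(-340 + Q))
(x(-527, -556) + 175832) + 149948 = (2*(-556)*(-340 - 527) + 175832) + 149948 = (2*(-556)*(-867) + 175832) + 149948 = (964104 + 175832) + 149948 = 1139936 + 149948 = 1289884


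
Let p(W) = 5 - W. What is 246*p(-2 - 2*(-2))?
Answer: 738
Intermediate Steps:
246*p(-2 - 2*(-2)) = 246*(5 - (-2 - 2*(-2))) = 246*(5 - (-2 + 4)) = 246*(5 - 1*2) = 246*(5 - 2) = 246*3 = 738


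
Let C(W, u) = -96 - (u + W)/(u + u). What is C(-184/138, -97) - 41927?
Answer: -24457681/582 ≈ -42024.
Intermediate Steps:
C(W, u) = -96 - (W + u)/(2*u)
C(-184/138, -97) - 41927 = (½)*(-(-184)/138 - 193*(-97))/(-97) - 41927 = (½)*(-1/97)*(-(-184)/138 + 18721) - 41927 = (½)*(-1/97)*(-1*(-4/3) + 18721) - 41927 = (½)*(-1/97)*(4/3 + 18721) - 41927 = (½)*(-1/97)*(56167/3) - 41927 = -56167/582 - 41927 = -24457681/582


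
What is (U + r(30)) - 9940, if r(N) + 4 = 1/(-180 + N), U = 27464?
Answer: 2627999/150 ≈ 17520.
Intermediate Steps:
r(N) = -4 + 1/(-180 + N)
(U + r(30)) - 9940 = (27464 + (721 - 4*30)/(-180 + 30)) - 9940 = (27464 + (721 - 120)/(-150)) - 9940 = (27464 - 1/150*601) - 9940 = (27464 - 601/150) - 9940 = 4118999/150 - 9940 = 2627999/150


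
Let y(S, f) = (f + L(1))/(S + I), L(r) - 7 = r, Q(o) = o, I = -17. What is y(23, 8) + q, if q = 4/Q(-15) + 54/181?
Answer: 2442/905 ≈ 2.6983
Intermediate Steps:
L(r) = 7 + r
y(S, f) = (8 + f)/(-17 + S) (y(S, f) = (f + (7 + 1))/(S - 17) = (f + 8)/(-17 + S) = (8 + f)/(-17 + S))
q = 86/2715 (q = 4/(-15) + 54/181 = 4*(-1/15) + 54*(1/181) = -4/15 + 54/181 = 86/2715 ≈ 0.031676)
y(23, 8) + q = (8 + 8)/(-17 + 23) + 86/2715 = 16/6 + 86/2715 = (⅙)*16 + 86/2715 = 8/3 + 86/2715 = 2442/905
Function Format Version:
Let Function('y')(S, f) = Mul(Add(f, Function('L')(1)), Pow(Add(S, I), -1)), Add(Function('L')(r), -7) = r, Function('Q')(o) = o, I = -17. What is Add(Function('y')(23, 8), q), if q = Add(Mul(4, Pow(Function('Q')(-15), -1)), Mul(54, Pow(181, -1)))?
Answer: Rational(2442, 905) ≈ 2.6983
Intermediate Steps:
Function('L')(r) = Add(7, r)
Function('y')(S, f) = Mul(Pow(Add(-17, S), -1), Add(8, f)) (Function('y')(S, f) = Mul(Add(f, Add(7, 1)), Pow(Add(S, -17), -1)) = Mul(Add(f, 8), Pow(Add(-17, S), -1)) = Mul(Add(8, f), Pow(Add(-17, S), -1)) = Mul(Pow(Add(-17, S), -1), Add(8, f)))
q = Rational(86, 2715) (q = Add(Mul(4, Pow(-15, -1)), Mul(54, Pow(181, -1))) = Add(Mul(4, Rational(-1, 15)), Mul(54, Rational(1, 181))) = Add(Rational(-4, 15), Rational(54, 181)) = Rational(86, 2715) ≈ 0.031676)
Add(Function('y')(23, 8), q) = Add(Mul(Pow(Add(-17, 23), -1), Add(8, 8)), Rational(86, 2715)) = Add(Mul(Pow(6, -1), 16), Rational(86, 2715)) = Add(Mul(Rational(1, 6), 16), Rational(86, 2715)) = Add(Rational(8, 3), Rational(86, 2715)) = Rational(2442, 905)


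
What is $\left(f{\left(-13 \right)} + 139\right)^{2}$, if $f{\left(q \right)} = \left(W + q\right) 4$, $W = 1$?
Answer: $8281$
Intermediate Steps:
$f{\left(q \right)} = 4 + 4 q$ ($f{\left(q \right)} = \left(1 + q\right) 4 = 4 + 4 q$)
$\left(f{\left(-13 \right)} + 139\right)^{2} = \left(\left(4 + 4 \left(-13\right)\right) + 139\right)^{2} = \left(\left(4 - 52\right) + 139\right)^{2} = \left(-48 + 139\right)^{2} = 91^{2} = 8281$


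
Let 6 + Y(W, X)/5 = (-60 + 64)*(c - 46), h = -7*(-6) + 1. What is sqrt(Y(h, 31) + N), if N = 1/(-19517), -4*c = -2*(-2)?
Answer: 3*I*sqrt(41053989983)/19517 ≈ 31.145*I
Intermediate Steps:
c = -1 (c = -(-1)*2*(-2)/4 = -(-1)*(-4)/4 = -1/4*4 = -1)
h = 43 (h = 42 + 1 = 43)
Y(W, X) = -970 (Y(W, X) = -30 + 5*((-60 + 64)*(-1 - 46)) = -30 + 5*(4*(-47)) = -30 + 5*(-188) = -30 - 940 = -970)
N = -1/19517 ≈ -5.1237e-5
sqrt(Y(h, 31) + N) = sqrt(-970 - 1/19517) = sqrt(-18931491/19517) = 3*I*sqrt(41053989983)/19517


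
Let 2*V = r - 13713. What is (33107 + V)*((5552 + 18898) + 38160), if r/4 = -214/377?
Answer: 619589217405/377 ≈ 1.6435e+9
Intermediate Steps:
r = -856/377 (r = 4*(-214/377) = -856/377 ≈ -2.2706)
V = -5170657/754 (V = (-856/377 - 13713)/2 = (½)*(-5170657/377) = -5170657/754 ≈ -6857.6)
(33107 + V)*((5552 + 18898) + 38160) = (33107 - 5170657/754)*((5552 + 18898) + 38160) = 19792021*(24450 + 38160)/754 = (19792021/754)*62610 = 619589217405/377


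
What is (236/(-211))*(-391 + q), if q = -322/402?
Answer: 18585472/42411 ≈ 438.22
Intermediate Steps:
q = -161/201 (q = -322*1/402 = -161/201 ≈ -0.80099)
(236/(-211))*(-391 + q) = (236/(-211))*(-391 - 161/201) = (236*(-1/211))*(-78752/201) = -236/211*(-78752/201) = 18585472/42411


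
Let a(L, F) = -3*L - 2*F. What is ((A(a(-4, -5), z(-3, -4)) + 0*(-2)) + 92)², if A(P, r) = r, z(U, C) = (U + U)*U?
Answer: 12100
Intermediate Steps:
z(U, C) = 2*U² (z(U, C) = (2*U)*U = 2*U²)
((A(a(-4, -5), z(-3, -4)) + 0*(-2)) + 92)² = ((2*(-3)² + 0*(-2)) + 92)² = ((2*9 + 0) + 92)² = ((18 + 0) + 92)² = (18 + 92)² = 110² = 12100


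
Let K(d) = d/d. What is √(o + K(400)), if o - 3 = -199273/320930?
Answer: √348031575710/320930 ≈ 1.8382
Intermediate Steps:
K(d) = 1
o = 763517/320930 (o = 3 - 199273/320930 = 763517/320930 ≈ 2.3791)
√(o + K(400)) = √(763517/320930 + 1) = √(1084447/320930) = √348031575710/320930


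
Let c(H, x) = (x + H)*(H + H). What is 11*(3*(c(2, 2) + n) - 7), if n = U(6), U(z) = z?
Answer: 649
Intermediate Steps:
n = 6
c(H, x) = 2*H*(H + x) (c(H, x) = (H + x)*(2*H) = 2*H*(H + x))
11*(3*(c(2, 2) + n) - 7) = 11*(3*(2*2*(2 + 2) + 6) - 7) = 11*(3*(2*2*4 + 6) - 7) = 11*(3*(16 + 6) - 7) = 11*(3*22 - 7) = 11*(66 - 7) = 11*59 = 649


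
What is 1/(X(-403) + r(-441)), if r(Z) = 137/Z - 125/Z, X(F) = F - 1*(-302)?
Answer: -147/14851 ≈ -0.0098983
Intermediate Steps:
X(F) = 302 + F (X(F) = F + 302 = 302 + F)
r(Z) = 12/Z
1/(X(-403) + r(-441)) = 1/((302 - 403) + 12/(-441)) = 1/(-101 + 12*(-1/441)) = 1/(-101 - 4/147) = 1/(-14851/147) = -147/14851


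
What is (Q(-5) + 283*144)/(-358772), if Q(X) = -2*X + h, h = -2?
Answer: -10190/89693 ≈ -0.11361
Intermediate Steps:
Q(X) = -2 - 2*X (Q(X) = -2*X - 2 = -2 - 2*X)
(Q(-5) + 283*144)/(-358772) = ((-2 - 2*(-5)) + 283*144)/(-358772) = ((-2 + 10) + 40752)*(-1/358772) = (8 + 40752)*(-1/358772) = 40760*(-1/358772) = -10190/89693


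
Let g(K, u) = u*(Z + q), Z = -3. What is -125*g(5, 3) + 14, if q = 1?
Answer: 764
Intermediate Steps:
g(K, u) = -2*u (g(K, u) = u*(-3 + 1) = u*(-2) = -2*u)
-125*g(5, 3) + 14 = -(-250)*3 + 14 = -125*(-6) + 14 = 750 + 14 = 764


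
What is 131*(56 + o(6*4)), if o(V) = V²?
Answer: 82792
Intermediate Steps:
131*(56 + o(6*4)) = 131*(56 + (6*4)²) = 131*(56 + 24²) = 131*(56 + 576) = 131*632 = 82792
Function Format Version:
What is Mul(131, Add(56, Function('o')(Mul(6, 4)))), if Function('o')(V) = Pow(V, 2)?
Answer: 82792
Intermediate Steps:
Mul(131, Add(56, Function('o')(Mul(6, 4)))) = Mul(131, Add(56, Pow(Mul(6, 4), 2))) = Mul(131, Add(56, Pow(24, 2))) = Mul(131, Add(56, 576)) = Mul(131, 632) = 82792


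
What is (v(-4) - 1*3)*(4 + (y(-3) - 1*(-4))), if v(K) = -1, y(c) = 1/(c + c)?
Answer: -94/3 ≈ -31.333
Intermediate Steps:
y(c) = 1/(2*c)
(v(-4) - 1*3)*(4 + (y(-3) - 1*(-4))) = (-1 - 1*3)*(4 + ((½)/(-3) - 1*(-4))) = (-1 - 3)*(4 + ((½)*(-⅓) + 4)) = -4*(4 + (-⅙ + 4)) = -4*(4 + 23/6) = -4*47/6 = -94/3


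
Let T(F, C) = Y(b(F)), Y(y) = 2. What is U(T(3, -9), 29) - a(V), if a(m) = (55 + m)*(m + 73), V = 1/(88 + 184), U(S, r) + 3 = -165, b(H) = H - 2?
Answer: -309509889/73984 ≈ -4183.5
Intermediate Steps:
b(H) = -2 + H
T(F, C) = 2
U(S, r) = -168 (U(S, r) = -3 - 165 = -168)
V = 1/272 ≈ 0.0036765
a(m) = (55 + m)*(73 + m)
U(T(3, -9), 29) - a(V) = -168 - (4015 + (1/272)**2 + 128*(1/272)) = -168 - (4015 + 1/73984 + 8/17) = -168 - 1*297080577/73984 = -168 - 297080577/73984 = -309509889/73984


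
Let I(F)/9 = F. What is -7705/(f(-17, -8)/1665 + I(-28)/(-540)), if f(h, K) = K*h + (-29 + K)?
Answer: -4276275/292 ≈ -14645.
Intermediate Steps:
I(F) = 9*F
f(h, K) = -29 + K + K*h
-7705/(f(-17, -8)/1665 + I(-28)/(-540)) = -7705/((-29 - 8 - 8*(-17))/1665 + (9*(-28))/(-540)) = -7705/((-29 - 8 + 136)*(1/1665) - 252*(-1/540)) = -7705/(99*(1/1665) + 7/15) = -7705/(11/185 + 7/15) = -7705/292/555 = -7705*555/292 = -4276275/292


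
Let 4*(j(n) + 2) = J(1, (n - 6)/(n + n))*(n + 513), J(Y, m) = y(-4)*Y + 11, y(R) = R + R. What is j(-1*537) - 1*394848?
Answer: -394868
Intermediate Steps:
y(R) = 2*R
J(Y, m) = 11 - 8*Y (J(Y, m) = (2*(-4))*Y + 11 = -8*Y + 11 = 11 - 8*Y)
j(n) = 1531/4 + 3*n/4 (j(n) = -2 + ((11 - 8*1)*(n + 513))/4 = -2 + ((11 - 8)*(513 + n))/4 = -2 + (3*(513 + n))/4 = -2 + (1539 + 3*n)/4 = -2 + (1539/4 + 3*n/4) = 1531/4 + 3*n/4)
j(-1*537) - 1*394848 = (1531/4 + 3*(-1*537)/4) - 1*394848 = (1531/4 + (¾)*(-537)) - 394848 = (1531/4 - 1611/4) - 394848 = -20 - 394848 = -394868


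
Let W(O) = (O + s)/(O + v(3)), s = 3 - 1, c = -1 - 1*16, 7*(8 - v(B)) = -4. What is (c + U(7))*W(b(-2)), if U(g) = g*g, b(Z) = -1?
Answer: 224/53 ≈ 4.2264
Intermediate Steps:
v(B) = 60/7 (v(B) = 8 - ⅐*(-4) = 8 + 4/7 = 60/7)
c = -17 (c = -1 - 16 = -17)
s = 2
U(g) = g²
W(O) = (2 + O)/(60/7 + O) (W(O) = (O + 2)/(O + 60/7) = (2 + O)/(60/7 + O))
(c + U(7))*W(b(-2)) = (-17 + 7²)*(7*(2 - 1)/(60 + 7*(-1))) = (-17 + 49)*(7*1/(60 - 7)) = 32*(7*1/53) = 32*(7*(1/53)*1) = 32*(7/53) = 224/53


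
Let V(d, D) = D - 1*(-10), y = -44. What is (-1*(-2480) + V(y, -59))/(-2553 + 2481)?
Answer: -2431/72 ≈ -33.764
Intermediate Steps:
V(d, D) = 10 + D (V(d, D) = D + 10 = 10 + D)
(-1*(-2480) + V(y, -59))/(-2553 + 2481) = (-1*(-2480) + (10 - 59))/(-2553 + 2481) = (2480 - 49)/(-72) = 2431*(-1/72) = -2431/72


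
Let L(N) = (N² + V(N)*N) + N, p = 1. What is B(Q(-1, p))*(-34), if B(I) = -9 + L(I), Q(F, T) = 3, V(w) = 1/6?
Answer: -119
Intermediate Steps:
V(w) = ⅙
L(N) = N² + 7*N/6 (L(N) = (N² + N/6) + N = N² + 7*N/6)
B(I) = -9 + I*(7 + 6*I)/6
B(Q(-1, p))*(-34) = (-9 + (⅙)*3*(7 + 6*3))*(-34) = (-9 + (⅙)*3*(7 + 18))*(-34) = (-9 + (⅙)*3*25)*(-34) = (-9 + 25/2)*(-34) = (7/2)*(-34) = -119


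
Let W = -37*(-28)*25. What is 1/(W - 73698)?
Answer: -1/47798 ≈ -2.0921e-5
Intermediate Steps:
W = 25900 (W = 1036*25 = 25900)
1/(W - 73698) = 1/(25900 - 73698) = 1/(-47798) = -1/47798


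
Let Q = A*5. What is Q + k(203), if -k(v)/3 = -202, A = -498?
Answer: -1884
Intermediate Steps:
k(v) = 606 (k(v) = -3*(-202) = 606)
Q = -2490 (Q = -498*5 = -2490)
Q + k(203) = -2490 + 606 = -1884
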